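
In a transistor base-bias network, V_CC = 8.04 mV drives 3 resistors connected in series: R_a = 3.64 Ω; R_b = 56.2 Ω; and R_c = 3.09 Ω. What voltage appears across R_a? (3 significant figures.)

V ≈ 0.465 mV

Series total: ΣR = 3.64 + 56.2 + 3.09 = 62.93 Ω.
V = V_CC · R/ΣR = 8.04 × 0.05784 = 0.4651 mV.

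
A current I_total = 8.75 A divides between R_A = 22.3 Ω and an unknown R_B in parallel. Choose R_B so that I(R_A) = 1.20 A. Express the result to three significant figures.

In a two-way split, I_A/I_total = R_B/(R_A + R_B).
1.20/8.75 = R_B/(R_A + R_B) → R_B = R_A · (0.1371)/(1 − 0.1371) = 22.3 × 0.1589 = 3.544 Ω.

R_B ≈ 3.54 Ω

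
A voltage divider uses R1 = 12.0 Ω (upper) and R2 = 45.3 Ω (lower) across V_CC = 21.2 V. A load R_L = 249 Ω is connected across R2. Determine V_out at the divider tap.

R2 ‖ R_L = (45.3 × 249)/(45.3 + 249) = 38.33 Ω.
Voltage divider with the loaded lower leg: V_out = 21.2 × 38.33/(12.0 + 38.33) = 21.2 × 0.7616 = 16.15 V.
(Unloaded it would be 16.8 V; the load pulls it down.)

V_out ≈ 16.1 V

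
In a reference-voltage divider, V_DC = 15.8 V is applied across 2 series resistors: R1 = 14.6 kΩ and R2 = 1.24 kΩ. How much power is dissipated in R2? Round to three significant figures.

The common current is I = 15.8/15.84 = 0.9975 mA.
P(R2) = I²·R2 = (0.9975)² × 1.24 = 1.234 mW.

P ≈ 1.23 mW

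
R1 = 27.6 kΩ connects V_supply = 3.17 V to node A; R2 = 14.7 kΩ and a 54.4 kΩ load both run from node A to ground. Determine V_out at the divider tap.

First combine the lower leg with the load: R2 ‖ R_L = 11.57 kΩ.
Voltage divider with the loaded lower leg: V_out = 3.17 × 11.57/(27.6 + 11.57) = 3.17 × 0.2954 = 0.9365 V.
(Unloaded it would be 1.10 V; the load pulls it down.)

V_out ≈ 0.937 V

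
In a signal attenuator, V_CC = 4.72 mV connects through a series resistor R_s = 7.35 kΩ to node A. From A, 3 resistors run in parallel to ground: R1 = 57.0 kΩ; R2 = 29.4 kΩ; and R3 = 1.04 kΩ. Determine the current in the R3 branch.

Parallel bank: R_p = 1/(1/57.0 + 1/29.4 + 1/1.04) = 0.9871 kΩ.
V_A = 4.72 × 0.9871/8.337 = 0.5588 mV.
I(R3) = V_A / R3 = 0.5588/1.04 = 0.5373 µA.

I ≈ 0.537 µA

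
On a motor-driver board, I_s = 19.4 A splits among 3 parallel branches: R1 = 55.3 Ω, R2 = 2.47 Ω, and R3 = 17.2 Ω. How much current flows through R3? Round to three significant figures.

Total conductance ΣG = 1/55.3 + 1/2.47 + 1/17.2 = 0.4811 (units of 1/Ω).
By the current-divider rule, I = I_s · G_k/ΣG = 19.4 × 0.1209 = 2.345 A.

I ≈ 2.34 A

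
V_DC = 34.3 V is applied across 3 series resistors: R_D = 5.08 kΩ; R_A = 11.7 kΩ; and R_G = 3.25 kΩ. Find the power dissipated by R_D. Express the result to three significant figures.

The common current is I = 34.3/20.03 = 1.712 mA.
P = I²R = 2.932 × 5.08 = 14.90 mW.

P ≈ 14.9 mW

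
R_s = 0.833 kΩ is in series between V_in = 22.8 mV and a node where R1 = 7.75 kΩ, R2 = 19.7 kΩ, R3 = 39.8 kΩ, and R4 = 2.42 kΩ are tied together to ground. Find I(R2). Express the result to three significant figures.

I ≈ 0.764 µA

Equivalent of the parallel group: R_p = 1.618 kΩ.
Node voltage V_A = V_in · R_p/(R_s + R_p) = 22.8 × 0.6601 = 15.05 mV.
I(R2) = V_A / R2 = 15.05/19.7 = 0.7640 µA.
(Check via current divider: I_total = 9.303 µA; share G_k/ΣG = 0.08212 → same result.)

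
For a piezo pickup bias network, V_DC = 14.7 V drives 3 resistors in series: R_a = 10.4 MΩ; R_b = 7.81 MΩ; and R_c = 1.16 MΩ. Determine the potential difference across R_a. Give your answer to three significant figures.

V ≈ 7.89 V

Series total: ΣR = 10.4 + 7.81 + 1.16 = 19.37 MΩ.
V = V_DC · R/ΣR = 14.7 × 0.5369 = 7.893 V.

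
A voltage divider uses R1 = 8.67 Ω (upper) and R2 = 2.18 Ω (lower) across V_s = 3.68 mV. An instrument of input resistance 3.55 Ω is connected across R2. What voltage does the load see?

First combine the lower leg with the load: R2 ‖ R_L = 1.351 Ω.
Then V_out = V_s · R2'/(R1 + R2') = 3.68 × 1.351/10.02 = 0.4960 mV.

V_out ≈ 0.496 mV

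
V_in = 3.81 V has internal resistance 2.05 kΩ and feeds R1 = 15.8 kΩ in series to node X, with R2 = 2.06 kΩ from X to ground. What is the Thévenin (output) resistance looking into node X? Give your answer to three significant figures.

R1' = 2.05 + 15.8 = 17.85 kΩ (source resistance + R1).
Zeroing V_in shorts the top of R1' to ground, so R_th = R1' ‖ R2 = 1.847 kΩ.

R_th ≈ 1.85 kΩ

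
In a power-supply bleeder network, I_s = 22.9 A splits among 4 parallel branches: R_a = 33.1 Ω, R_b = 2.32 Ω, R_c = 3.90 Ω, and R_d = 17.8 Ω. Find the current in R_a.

ΣG = 1/33.1 + 1/2.32 + 1/3.90 + 1/17.8 = 0.7738.
By the current-divider rule, I = I_s · G_k/ΣG = 22.9 × 0.03904 = 0.8940 A.

I ≈ 0.894 A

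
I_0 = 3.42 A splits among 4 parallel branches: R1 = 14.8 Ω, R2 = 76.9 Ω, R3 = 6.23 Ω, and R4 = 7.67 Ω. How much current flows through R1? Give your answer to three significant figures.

Conductances: ΣG = 1/14.8 + 1/76.9 + 1/6.23 + 1/7.67 = 0.3715 (1/Ω).
Current divider: I(R1) = I_0 · G_k/ΣG = 3.42 × (0.06757/0.3715) = 3.42 × 0.1819 = 0.6221 A.

I ≈ 0.622 A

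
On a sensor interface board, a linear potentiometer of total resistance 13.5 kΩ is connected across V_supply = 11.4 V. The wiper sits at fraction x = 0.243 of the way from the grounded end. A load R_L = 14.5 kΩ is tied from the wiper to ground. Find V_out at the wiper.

Split the track: R_lower = x·R_p = 3.280 kΩ, R_upper = (1−x)·R_p = 10.22 kΩ.
Lower segment in parallel with the load: 3.280 ‖ 14.5 = 2.675 kΩ.
Loaded-divider output: V_out = 11.4 × 0.2075 = 2.365 V.

V_out ≈ 2.37 V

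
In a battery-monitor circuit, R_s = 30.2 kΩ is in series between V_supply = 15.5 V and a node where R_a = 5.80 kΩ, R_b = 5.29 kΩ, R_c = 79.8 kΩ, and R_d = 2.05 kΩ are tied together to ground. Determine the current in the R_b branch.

Parallel bank: R_p = 1/(1/5.80 + 1/5.29 + 1/79.8 + 1/2.05) = 1.160 kΩ.
Node voltage V_A = V_supply · R_p/(R_s + R_p) = 15.5 × 0.03700 = 0.5735 V.
I(R_b) = V_A / R_b = 0.5735/5.29 = 0.1084 mA.
(Check via current divider: I_total = 0.4943 mA; share G_k/ΣG = 0.2194 → same result.)

I ≈ 0.108 mA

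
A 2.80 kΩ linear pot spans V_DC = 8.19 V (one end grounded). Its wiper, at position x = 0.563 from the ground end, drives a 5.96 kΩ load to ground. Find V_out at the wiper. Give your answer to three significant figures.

V_out ≈ 4.13 V

The pot divides into 1.224 kΩ above the wiper and 1.576 kΩ below.
R_L loads the lower segment: effective lower R = 1.247 kΩ.
V_out = 8.19 × 1.247/(1.224 + 1.247) = 4.133 V.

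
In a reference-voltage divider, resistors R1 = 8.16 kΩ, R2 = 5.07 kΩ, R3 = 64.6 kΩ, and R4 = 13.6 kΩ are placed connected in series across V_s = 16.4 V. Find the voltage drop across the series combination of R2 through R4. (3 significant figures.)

V ≈ 14.9 V

Series total: ΣR = 8.16 + 5.07 + 64.6 + 13.6 = 91.43 kΩ.
R_{R2..R4} = 5.07 + 64.6 + 13.6 = 83.27 kΩ.
By the voltage-divider rule, V = 16.4 × 83.27/91.43 = 14.94 V.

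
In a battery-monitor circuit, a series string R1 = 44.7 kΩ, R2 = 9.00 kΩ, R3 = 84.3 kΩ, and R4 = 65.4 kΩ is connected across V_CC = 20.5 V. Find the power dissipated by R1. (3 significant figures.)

P ≈ 0.454 mW

ΣR = 203.4 kΩ → I = 20.5/203.4 = 0.1008 mA.
V(R1) = I·R = 4.505 V; P = V·I = 4.505 × 0.1008 = 0.4541 mW.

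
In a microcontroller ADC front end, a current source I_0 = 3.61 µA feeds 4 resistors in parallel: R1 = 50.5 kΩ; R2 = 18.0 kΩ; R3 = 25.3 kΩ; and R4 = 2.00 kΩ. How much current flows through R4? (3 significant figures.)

ΣG = 1/50.5 + 1/18.0 + 1/25.3 + 1/2.00 = 0.6149.
By the current-divider rule, I = I_0 · G_k/ΣG = 3.61 × 0.8132 = 2.936 µA.

I ≈ 2.94 µA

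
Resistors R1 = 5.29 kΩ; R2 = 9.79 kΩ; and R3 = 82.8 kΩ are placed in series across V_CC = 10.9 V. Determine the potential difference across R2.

V ≈ 1.09 V

Series total: ΣR = 5.29 + 9.79 + 82.8 = 97.88 kΩ.
V = V_CC · R/ΣR = 10.9 × 0.1000 = 1.090 V.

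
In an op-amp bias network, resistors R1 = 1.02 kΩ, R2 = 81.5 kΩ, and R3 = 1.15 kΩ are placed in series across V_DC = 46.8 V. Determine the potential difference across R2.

ΣR = 1.02 + 81.5 + 1.15 = 83.67 kΩ.
Voltage divider: V = V_DC · (81.50 / 83.67) = 46.8 × 0.9741 = 45.59 V.

V ≈ 45.6 V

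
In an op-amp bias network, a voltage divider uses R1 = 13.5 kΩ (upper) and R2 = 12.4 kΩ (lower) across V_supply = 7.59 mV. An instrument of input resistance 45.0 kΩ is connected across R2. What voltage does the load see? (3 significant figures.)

First combine the lower leg with the load: R2 ‖ R_L = 9.721 kΩ.
Voltage divider with the loaded lower leg: V_out = 7.59 × 9.721/(13.5 + 9.721) = 7.59 × 0.4186 = 3.177 mV.
(Unloaded it would be 3.63 mV; the load pulls it down.)

V_out ≈ 3.18 mV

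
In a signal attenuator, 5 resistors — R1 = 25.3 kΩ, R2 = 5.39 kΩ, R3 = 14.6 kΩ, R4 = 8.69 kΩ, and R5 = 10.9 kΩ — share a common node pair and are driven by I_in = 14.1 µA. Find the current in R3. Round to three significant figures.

I ≈ 1.93 µA

ΣG = 1/25.3 + 1/5.39 + 1/14.6 + 1/8.69 + 1/10.9 = 0.5004.
R3 takes the fraction G_k/ΣG = 0.06849/0.5004 = 0.1369, so I = 14.1 × 0.1369 = 1.930 µA.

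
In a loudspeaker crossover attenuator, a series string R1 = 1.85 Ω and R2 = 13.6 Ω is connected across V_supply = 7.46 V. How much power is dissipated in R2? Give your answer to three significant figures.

The common current is I = 7.46/15.45 = 0.4828 A.
P = I²R = 0.2331 × 13.6 = 3.171 W.

P ≈ 3.17 W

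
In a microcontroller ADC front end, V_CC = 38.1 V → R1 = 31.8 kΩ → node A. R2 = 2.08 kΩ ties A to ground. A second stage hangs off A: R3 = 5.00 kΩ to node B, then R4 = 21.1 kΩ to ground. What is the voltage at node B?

V_B ≈ 1.76 V

The second stage (R3 + R4 = 26.10 kΩ) loads node A in parallel with R2.
R2 ‖ (R3+R4) = 1.926 kΩ.
So V_A = 38.1 × 0.05712 = 2.176 V.
Stage 2 is unloaded, so V_B = V_A · R4/(R3+R4) = 2.176 × 21.1/26.10 = 1.759 V.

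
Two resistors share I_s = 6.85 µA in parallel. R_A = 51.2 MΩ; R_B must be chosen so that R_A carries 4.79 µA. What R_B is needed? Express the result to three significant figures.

R_B ≈ 119 MΩ

Two-branch current divider: I_A = I_s · R_B/(R_A + R_B).
With f = 0.6993, R_B = R_A · f/(1−f) = 51.2 × 2.325 = 119.1 MΩ.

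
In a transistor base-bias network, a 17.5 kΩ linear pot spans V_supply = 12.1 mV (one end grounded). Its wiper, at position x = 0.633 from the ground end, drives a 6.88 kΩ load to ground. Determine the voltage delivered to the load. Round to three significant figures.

V_out ≈ 4.81 mV

The pot divides into 6.422 kΩ above the wiper and 11.08 kΩ below.
(x·R_p) ‖ R_L = 4.244 kΩ.
Loaded-divider output: V_out = 12.1 × 0.3979 = 4.814 mV.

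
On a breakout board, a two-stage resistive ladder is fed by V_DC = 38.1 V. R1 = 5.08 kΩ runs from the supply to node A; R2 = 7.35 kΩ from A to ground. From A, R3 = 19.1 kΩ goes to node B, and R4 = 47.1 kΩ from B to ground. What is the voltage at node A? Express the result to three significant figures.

V_A ≈ 21.6 V

Looking into the second stage from A: R3 + R4 = 66.20 kΩ appears in parallel with R2.
Effective lower resistance at A: R2 ‖ 66.20 = 6.615 kΩ.
So V_A = 38.1 × 0.5656 = 21.55 V.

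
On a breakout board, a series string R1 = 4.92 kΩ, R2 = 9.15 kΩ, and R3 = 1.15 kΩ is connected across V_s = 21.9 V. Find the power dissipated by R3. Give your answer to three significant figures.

P ≈ 2.38 mW

ΣR = 15.22 kΩ → I = 21.9/15.22 = 1.439 mA.
P = I²R = 2.070 × 1.15 = 2.381 mW.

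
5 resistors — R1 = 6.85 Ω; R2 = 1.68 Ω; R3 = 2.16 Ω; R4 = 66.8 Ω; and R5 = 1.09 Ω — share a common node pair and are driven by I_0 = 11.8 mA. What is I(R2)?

I ≈ 3.29 mA

Conductances: ΣG = 1/6.85 + 1/1.68 + 1/2.16 + 1/66.8 + 1/1.09 = 2.137 (1/Ω).
R2 takes the fraction G_k/ΣG = 0.5952/2.137 = 0.2786, so I = 11.8 × 0.2786 = 3.287 mA.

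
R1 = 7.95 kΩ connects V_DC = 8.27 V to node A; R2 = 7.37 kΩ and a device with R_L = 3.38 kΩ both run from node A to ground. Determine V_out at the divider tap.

V_out ≈ 1.87 V

R2 ‖ R_L = (7.37 × 3.38)/(7.37 + 3.38) = 2.317 kΩ.
Now apply the divider: V_out = 8.27 × 0.2257 = 1.866 V.
(Unloaded it would be 3.98 V; the load pulls it down.)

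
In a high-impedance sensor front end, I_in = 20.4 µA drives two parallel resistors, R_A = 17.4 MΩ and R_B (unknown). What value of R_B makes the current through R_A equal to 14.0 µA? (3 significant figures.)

The fraction through R_A equals R_B/(R_A+R_B).
With f = 0.6863, R_B = R_A · f/(1−f) = 17.4 × 2.188 = 38.06 MΩ.

R_B ≈ 38.1 MΩ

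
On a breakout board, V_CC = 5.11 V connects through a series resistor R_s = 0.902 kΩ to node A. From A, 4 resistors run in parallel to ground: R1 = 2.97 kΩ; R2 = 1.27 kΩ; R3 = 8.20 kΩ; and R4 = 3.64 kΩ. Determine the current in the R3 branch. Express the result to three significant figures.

Equivalent of the parallel group: R_p = 0.6576 kΩ.
Node voltage V_A = V_CC · R_p/(R_s + R_p) = 5.11 × 0.4216 = 2.155 V.
Branch current I = V_A/R3 = 2.155/8.20 = 0.2627 mA.

I ≈ 0.263 mA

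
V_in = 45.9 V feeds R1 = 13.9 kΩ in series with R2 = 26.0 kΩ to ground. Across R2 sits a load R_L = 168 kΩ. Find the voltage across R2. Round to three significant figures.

V_out ≈ 28.4 V

The load sits in parallel with R2, giving an effective lower resistance R2' = R2·R_L/(R2+R_L) = 22.52 kΩ.
Voltage divider with the loaded lower leg: V_out = 45.9 × 22.52/(13.9 + 22.52) = 45.9 × 0.6183 = 28.38 V.
(Unloaded it would be 29.9 V; the load pulls it down.)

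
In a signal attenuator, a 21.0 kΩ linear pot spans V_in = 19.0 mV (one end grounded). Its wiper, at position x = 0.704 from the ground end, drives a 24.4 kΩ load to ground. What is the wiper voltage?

The pot divides into 6.216 kΩ above the wiper and 14.78 kΩ below.
(x·R_p) ‖ R_L = 9.206 kΩ.
V_out = 19.0 × 9.206/(6.216 + 9.206) = 11.34 mV.

V_out ≈ 11.3 mV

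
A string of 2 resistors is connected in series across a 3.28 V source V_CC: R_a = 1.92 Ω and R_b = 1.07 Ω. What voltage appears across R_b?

V ≈ 1.17 V

Total series resistance ΣR = 1.92 + 1.07 = 2.990 Ω.
V = V_CC · R/ΣR = 3.28 × 0.3579 = 1.174 V.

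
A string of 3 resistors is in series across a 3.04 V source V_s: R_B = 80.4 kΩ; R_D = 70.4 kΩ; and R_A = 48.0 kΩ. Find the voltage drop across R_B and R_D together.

V ≈ 2.31 V

Series total: ΣR = 80.4 + 70.4 + 48.0 = 198.8 kΩ.
R_{R_B..R_D} = 80.4 + 70.4 = 150.8 kΩ.
By the voltage-divider rule, V = 3.04 × 150.8/198.8 = 2.306 V.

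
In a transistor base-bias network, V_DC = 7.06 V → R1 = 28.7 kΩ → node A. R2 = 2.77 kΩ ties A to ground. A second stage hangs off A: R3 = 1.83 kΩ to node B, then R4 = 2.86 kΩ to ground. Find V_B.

Looking into the second stage from A: R3 + R4 = 4.690 kΩ appears in parallel with R2.
Effective lower resistance at A: R2 ‖ 4.690 = 1.741 kΩ.
V_A = 7.06 × 1.741/(28.7 + 1.741) = 0.4039 V.
Then the unloaded second divider: V_B = V_A × R4/(R3+R4) = 0.4039 × 0.6098 = 0.2463 V.

V_B ≈ 0.246 V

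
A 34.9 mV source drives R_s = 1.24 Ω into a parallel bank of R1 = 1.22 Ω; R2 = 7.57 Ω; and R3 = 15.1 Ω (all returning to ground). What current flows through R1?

I ≈ 12.6 mA

Parallel bank: R_p = 1/(1/1.22 + 1/7.57 + 1/15.1) = 0.9823 Ω.
V_A by voltage divider: V_A = 34.9 × 0.9823/(1.24 + 0.9823) = 15.43 mV.
I(R1) = V_A / R1 = 15.43/1.22 = 12.64 mA.
(Check via current divider: I_total = 15.70 mA; share G_k/ΣG = 0.8052 → same result.)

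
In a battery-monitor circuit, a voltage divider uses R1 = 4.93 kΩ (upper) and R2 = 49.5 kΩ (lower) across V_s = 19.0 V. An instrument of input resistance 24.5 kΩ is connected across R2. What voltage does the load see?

R2 ‖ R_L = (49.5 × 24.5)/(49.5 + 24.5) = 16.39 kΩ.
Now apply the divider: V_out = 19.0 × 0.7687 = 14.61 V.

V_out ≈ 14.6 V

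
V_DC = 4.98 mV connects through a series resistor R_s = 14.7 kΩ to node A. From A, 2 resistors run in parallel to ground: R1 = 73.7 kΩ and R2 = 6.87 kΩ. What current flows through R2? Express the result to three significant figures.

Equivalent of the parallel group: R_p = 6.284 kΩ.
Node voltage V_A = V_DC · R_p/(R_s + R_p) = 4.98 × 0.2995 = 1.491 mV.
Branch current I = V_A/R2 = 1.491/6.87 = 0.2171 µA.

I ≈ 0.217 µA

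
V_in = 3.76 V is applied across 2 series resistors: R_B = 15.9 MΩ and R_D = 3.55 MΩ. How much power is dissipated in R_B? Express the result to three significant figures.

P ≈ 0.594 µW

ΣR = 19.45 MΩ → I = 3.76/19.45 = 0.1933 µA.
P(R_B) = I²·R_B = (0.1933)² × 15.9 = 0.5942 µW.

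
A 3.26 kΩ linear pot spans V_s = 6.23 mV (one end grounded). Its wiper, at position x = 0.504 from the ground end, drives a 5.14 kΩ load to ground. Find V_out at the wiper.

Lower segment x·R_p = 1.643 kΩ; upper segment (1−x)·R_p = 1.617 kΩ.
(x·R_p) ‖ R_L = 1.245 kΩ.
Loaded-divider output: V_out = 6.23 × 0.4350 = 2.710 mV.

V_out ≈ 2.71 mV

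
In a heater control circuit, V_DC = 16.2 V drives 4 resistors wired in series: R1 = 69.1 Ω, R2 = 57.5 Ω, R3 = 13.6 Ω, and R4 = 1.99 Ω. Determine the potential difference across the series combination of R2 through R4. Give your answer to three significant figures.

Total series resistance ΣR = 69.1 + 57.5 + 13.6 + 1.99 = 142.2 Ω.
R_{R2..R4} = 57.5 + 13.6 + 1.99 = 73.09 Ω.
V = V_DC · R/ΣR = 16.2 × 0.5140 = 8.327 V.

V ≈ 8.33 V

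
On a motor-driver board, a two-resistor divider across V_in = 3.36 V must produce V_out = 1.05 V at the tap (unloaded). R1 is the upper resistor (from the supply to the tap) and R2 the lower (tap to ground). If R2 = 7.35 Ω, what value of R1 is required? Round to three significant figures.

Required fraction k = V_out/V_in = 0.3125.
Rearranging, R1 = R2·(1−k)/k = 7.35 × 2.200 = 16.17 Ω.

R1 ≈ 16.2 Ω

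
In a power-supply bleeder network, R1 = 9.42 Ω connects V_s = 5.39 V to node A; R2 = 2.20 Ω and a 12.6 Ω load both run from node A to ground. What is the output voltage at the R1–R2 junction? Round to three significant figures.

V_out ≈ 0.894 V

The load sits in parallel with R2, giving an effective lower resistance R2' = R2·R_L/(R2+R_L) = 1.873 Ω.
Voltage divider with the loaded lower leg: V_out = 5.39 × 1.873/(9.42 + 1.873) = 5.39 × 0.1659 = 0.8939 V.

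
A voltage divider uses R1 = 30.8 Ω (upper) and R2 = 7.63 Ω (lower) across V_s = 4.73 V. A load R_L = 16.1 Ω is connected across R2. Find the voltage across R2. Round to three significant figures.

V_out ≈ 0.681 V

R2 ‖ R_L = (7.63 × 16.1)/(7.63 + 16.1) = 5.177 Ω.
Voltage divider with the loaded lower leg: V_out = 4.73 × 5.177/(30.8 + 5.177) = 4.73 × 0.1439 = 0.6806 V.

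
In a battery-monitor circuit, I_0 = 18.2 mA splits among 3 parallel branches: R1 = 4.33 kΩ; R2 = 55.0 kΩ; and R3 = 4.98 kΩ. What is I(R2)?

Total conductance ΣG = 1/4.33 + 1/55.0 + 1/4.98 = 0.4499 (units of 1/kΩ).
By the current-divider rule, I = I_0 · G_k/ΣG = 18.2 × 0.04041 = 0.7355 mA.

I ≈ 0.735 mA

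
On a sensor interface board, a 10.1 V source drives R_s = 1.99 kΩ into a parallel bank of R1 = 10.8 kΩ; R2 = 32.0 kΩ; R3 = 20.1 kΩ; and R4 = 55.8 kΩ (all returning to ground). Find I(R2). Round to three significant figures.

Combine the parallel branches: R_p = (1/10.8 + 1/32.0 + 1/20.1 + 1/55.8)⁻¹ = 5.222 kΩ.
V_A by voltage divider: V_A = 10.1 × 5.222/(1.99 + 5.222) = 7.313 V.
Branch current I = V_A/R2 = 7.313/32.0 = 0.2285 mA.
(Equivalently: I_total = 1.401 mA, then current-divider fraction G_k/ΣG = 0.1632.)

I ≈ 0.229 mA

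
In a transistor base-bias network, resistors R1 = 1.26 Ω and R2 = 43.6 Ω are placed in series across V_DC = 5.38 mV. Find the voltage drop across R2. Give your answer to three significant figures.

ΣR = 1.26 + 43.6 = 44.86 Ω.
V = V_DC · R/ΣR = 5.38 × 0.9719 = 5.229 mV.

V ≈ 5.23 mV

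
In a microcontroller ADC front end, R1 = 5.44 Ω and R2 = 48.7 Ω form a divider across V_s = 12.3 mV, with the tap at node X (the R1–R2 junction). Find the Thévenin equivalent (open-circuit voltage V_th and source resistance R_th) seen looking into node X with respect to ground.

V_th ≈ 11.1 mV, R_th ≈ 4.89 Ω

With X open, the divider is unloaded: V_th = 12.3 × 48.7/54.14 = 11.06 mV.
Zeroing V_s shorts the top of R1 to ground, so R_th = R1 ‖ R2 = 4.893 Ω.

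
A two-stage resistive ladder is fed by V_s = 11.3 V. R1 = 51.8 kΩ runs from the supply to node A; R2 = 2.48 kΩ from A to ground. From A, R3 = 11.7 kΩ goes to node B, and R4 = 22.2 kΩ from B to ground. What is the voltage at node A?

V_A ≈ 0.483 V

Looking into the second stage from A: R3 + R4 = 33.90 kΩ appears in parallel with R2.
Effective lower resistance at A: R2 ‖ 33.90 = 2.311 kΩ.
V_A = 11.3 × 2.311/(51.8 + 2.311) = 0.4826 V.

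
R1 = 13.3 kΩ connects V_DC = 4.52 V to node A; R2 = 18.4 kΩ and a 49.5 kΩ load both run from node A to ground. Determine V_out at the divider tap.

V_out ≈ 2.27 V

The load sits in parallel with R2, giving an effective lower resistance R2' = R2·R_L/(R2+R_L) = 13.41 kΩ.
Now apply the divider: V_out = 4.52 × 0.5021 = 2.270 V.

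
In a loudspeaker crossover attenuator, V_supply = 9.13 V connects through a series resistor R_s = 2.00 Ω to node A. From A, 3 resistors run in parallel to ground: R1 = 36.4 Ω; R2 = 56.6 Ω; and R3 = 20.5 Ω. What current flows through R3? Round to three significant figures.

I ≈ 0.375 A

Parallel bank: R_p = 1/(1/36.4 + 1/56.6 + 1/20.5) = 10.65 Ω.
V_A by voltage divider: V_A = 9.13 × 10.65/(2.00 + 10.65) = 7.686 V.
I(R3) = V_A / R3 = 7.686/20.5 = 0.3749 A.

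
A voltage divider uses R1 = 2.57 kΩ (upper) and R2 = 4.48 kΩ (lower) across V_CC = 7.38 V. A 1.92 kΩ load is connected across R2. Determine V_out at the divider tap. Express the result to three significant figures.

V_out ≈ 2.53 V

The load sits in parallel with R2, giving an effective lower resistance R2' = R2·R_L/(R2+R_L) = 1.344 kΩ.
Then V_out = V_CC · R2'/(R1 + R2') = 7.38 × 1.344/3.914 = 2.534 V.
(Unloaded it would be 4.69 V; the load pulls it down.)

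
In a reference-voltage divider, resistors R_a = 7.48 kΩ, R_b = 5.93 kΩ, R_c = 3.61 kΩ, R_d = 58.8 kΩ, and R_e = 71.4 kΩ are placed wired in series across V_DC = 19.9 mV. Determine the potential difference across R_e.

V ≈ 9.65 mV

Total series resistance ΣR = 7.48 + 5.93 + 3.61 + 58.8 + 71.4 = 147.2 kΩ.
V = V_DC · R/ΣR = 19.9 × 0.4850 = 9.651 mV.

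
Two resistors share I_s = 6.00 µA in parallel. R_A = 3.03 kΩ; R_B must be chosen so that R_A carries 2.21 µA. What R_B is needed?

In a two-way split, I_A/I_s = R_B/(R_A + R_B).
2.21/6.00 = R_B/(R_A + R_B) → R_B = R_A · (0.3683)/(1 − 0.3683) = 3.03 × 0.5831 = 1.767 kΩ.

R_B ≈ 1.77 kΩ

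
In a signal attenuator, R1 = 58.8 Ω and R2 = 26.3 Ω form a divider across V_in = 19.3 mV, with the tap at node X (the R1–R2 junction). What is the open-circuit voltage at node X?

V_th ≈ 5.96 mV

Open-circuit (no load on X): V_th = V_in · R2/(R1 + R2) = 19.3 × 26.3/(58.80 + 26.3) = 5.965 mV.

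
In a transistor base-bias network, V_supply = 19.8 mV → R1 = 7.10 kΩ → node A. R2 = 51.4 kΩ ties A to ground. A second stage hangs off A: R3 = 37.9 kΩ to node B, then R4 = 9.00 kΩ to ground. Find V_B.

V_B ≈ 2.95 mV

Looking into the second stage from A: R3 + R4 = 46.90 kΩ appears in parallel with R2.
Effective lower resistance at A: R2 ‖ 46.90 = 24.52 kΩ.
First divider: V_A = V_supply · 24.52/(7.10 + 24.52) = 15.35 mV.
V_B = V_A × 0.1919 = 2.947 mV.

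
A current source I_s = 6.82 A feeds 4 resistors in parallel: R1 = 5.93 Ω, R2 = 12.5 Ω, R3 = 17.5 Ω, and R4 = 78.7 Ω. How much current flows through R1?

Conductances: ΣG = 1/5.93 + 1/12.5 + 1/17.5 + 1/78.7 = 0.3185 (1/Ω).
By the current-divider rule, I = I_s · G_k/ΣG = 6.82 × 0.5295 = 3.611 A.

I ≈ 3.61 A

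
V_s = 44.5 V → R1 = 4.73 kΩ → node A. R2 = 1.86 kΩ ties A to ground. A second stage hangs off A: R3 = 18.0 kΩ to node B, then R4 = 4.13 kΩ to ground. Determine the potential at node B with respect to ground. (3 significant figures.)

V_B ≈ 2.21 V

The second stage (R3 + R4 = 22.13 kΩ) loads node A in parallel with R2.
R2 ‖ (R3+R4) = 1.716 kΩ.
First divider: V_A = V_s · 1.716/(4.73 + 1.716) = 11.85 V.
V_B = V_A × 0.1866 = 2.211 V.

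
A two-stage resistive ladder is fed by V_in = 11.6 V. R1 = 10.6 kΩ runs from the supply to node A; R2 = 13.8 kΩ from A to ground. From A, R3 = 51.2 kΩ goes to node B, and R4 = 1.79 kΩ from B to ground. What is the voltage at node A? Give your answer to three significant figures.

Node A sees R2 in parallel with the series input of stage 2, R3 + R4 = 52.99 kΩ.
Effective lower resistance at A: R2 ‖ 52.99 = 10.95 kΩ.
V_A = 11.6 × 10.95/(10.6 + 10.95) = 5.894 V.

V_A ≈ 5.89 V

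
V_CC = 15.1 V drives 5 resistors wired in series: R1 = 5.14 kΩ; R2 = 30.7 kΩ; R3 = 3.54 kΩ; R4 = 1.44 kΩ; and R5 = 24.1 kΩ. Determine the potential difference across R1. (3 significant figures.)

ΣR = 5.14 + 30.7 + 3.54 + 1.44 + 24.1 = 64.92 kΩ.
Voltage divider: V = V_CC · (5.140 / 64.92) = 15.1 × 0.07917 = 1.196 V.

V ≈ 1.20 V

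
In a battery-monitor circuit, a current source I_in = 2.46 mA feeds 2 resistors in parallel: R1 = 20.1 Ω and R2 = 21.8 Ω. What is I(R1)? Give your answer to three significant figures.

With just two branches, the current splits inversely with resistance.
So I = 2.46 × 21.8/41.90 = 1.280 mA.

I ≈ 1.28 mA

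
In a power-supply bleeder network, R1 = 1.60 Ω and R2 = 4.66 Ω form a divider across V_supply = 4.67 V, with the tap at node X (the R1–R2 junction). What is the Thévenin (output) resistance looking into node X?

Zeroing V_supply shorts the top of R1 to ground, so R_th = R1 ‖ R2 = 1.191 Ω.

R_th ≈ 1.19 Ω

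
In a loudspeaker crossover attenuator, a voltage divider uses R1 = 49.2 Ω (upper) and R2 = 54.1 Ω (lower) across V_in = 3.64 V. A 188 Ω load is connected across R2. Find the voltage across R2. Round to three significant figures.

R2 ‖ R_L = (54.1 × 188)/(54.1 + 188) = 42.01 Ω.
Now apply the divider: V_out = 3.64 × 0.4606 = 1.677 V.
(Unloaded it would be 1.91 V; the load pulls it down.)

V_out ≈ 1.68 V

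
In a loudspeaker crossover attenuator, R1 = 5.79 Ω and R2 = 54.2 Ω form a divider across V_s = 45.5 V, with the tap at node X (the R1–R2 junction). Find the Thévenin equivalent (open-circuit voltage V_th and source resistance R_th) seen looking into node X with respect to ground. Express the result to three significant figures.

V_th ≈ 41.1 V, R_th ≈ 5.23 Ω

With X open, the divider is unloaded: V_th = 45.5 × 54.2/59.99 = 41.11 V.
With V_s suppressed (replaced by a short), R_th = R1 ‖ R2 = (5.790 × 54.2)/(5.790 + 54.2) = 5.231 Ω.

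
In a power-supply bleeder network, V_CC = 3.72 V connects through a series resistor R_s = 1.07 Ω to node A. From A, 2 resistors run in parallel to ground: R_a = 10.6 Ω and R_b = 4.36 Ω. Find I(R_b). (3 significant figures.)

Equivalent of the parallel group: R_p = 3.089 Ω.
V_A = 3.72 × 3.089/4.159 = 2.763 V.
Branch current I = V_A/R_b = 2.763/4.36 = 0.6337 A.

I ≈ 0.634 A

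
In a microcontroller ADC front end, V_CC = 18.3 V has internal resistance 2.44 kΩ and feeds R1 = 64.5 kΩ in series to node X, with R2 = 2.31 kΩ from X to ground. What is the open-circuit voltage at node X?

R1' = 2.44 + 64.5 = 66.94 kΩ (source resistance + R1).
V_th is the unloaded tap voltage: V_CC · R2/(R1'+R2) = 18.3 × 0.03336 = 0.6104 V.

V_th ≈ 0.610 V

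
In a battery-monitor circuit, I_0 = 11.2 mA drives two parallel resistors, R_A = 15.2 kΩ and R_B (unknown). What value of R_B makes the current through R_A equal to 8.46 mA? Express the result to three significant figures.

R_B ≈ 46.9 kΩ

The fraction through R_A equals R_B/(R_A+R_B).
8.46/11.2 = R_B/(R_A + R_B) → R_B = R_A · (0.7554)/(1 − 0.7554) = 15.2 × 3.088 = 46.93 kΩ.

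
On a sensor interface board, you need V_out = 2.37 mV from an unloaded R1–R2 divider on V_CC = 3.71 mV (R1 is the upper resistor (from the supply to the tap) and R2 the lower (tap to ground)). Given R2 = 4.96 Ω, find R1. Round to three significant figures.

R1 ≈ 2.80 Ω

V_out/V_CC = R2/(R1+R2) = 0.6388.
Rearranging, R1 = R2·(1−k)/k = 4.96 × 0.5654 = 2.804 Ω.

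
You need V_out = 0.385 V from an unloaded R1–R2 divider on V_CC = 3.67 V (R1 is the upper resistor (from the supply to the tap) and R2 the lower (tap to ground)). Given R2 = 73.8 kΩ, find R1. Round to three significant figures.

The divider ratio is R2/(R1+R2) = 0.385/3.67 = 0.1049.
Rearranging, R1 = R2·(1−k)/k = 73.8 × 8.532 = 629.7 kΩ.

R1 ≈ 630 kΩ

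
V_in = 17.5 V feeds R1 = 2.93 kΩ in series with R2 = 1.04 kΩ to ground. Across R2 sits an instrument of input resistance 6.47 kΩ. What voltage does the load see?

V_out ≈ 4.10 V

R2 ‖ R_L = (1.04 × 6.47)/(1.04 + 6.47) = 0.8960 kΩ.
Now apply the divider: V_out = 17.5 × 0.2342 = 4.098 V.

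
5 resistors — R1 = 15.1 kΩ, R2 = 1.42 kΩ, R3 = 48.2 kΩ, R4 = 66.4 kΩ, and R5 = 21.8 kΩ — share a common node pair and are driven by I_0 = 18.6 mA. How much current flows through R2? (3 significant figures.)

I ≈ 15.4 mA

Total conductance ΣG = 1/15.1 + 1/1.42 + 1/48.2 + 1/66.4 + 1/21.8 = 0.8521 (units of 1/kΩ).
Current divider: I(R2) = I_0 · G_k/ΣG = 18.6 × (0.7042/0.8521) = 18.6 × 0.8264 = 15.37 mA.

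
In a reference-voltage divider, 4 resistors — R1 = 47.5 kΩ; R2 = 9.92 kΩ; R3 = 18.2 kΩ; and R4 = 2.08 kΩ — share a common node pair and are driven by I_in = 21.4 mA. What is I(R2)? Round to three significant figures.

I ≈ 3.28 mA

ΣG = 1/47.5 + 1/9.92 + 1/18.2 + 1/2.08 = 0.6576.
By the current-divider rule, I = I_in · G_k/ΣG = 21.4 × 0.1533 = 3.281 mA.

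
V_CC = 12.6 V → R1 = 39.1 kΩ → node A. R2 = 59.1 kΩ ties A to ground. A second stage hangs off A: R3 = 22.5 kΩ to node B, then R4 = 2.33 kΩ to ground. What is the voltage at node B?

V_B ≈ 0.365 V

Node A sees R2 in parallel with the series input of stage 2, R3 + R4 = 24.83 kΩ.
R2 ‖ (R3+R4) = 17.48 kΩ.
V_A = 12.6 × 17.48/(39.1 + 17.48) = 3.893 V.
V_B = V_A × 0.09384 = 0.3653 V.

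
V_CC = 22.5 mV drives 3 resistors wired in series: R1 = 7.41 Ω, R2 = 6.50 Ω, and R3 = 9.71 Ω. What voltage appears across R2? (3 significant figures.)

V ≈ 6.19 mV

Series total: ΣR = 7.41 + 6.50 + 9.71 = 23.62 Ω.
By the voltage-divider rule, V = 22.5 × 6.500/23.62 = 6.192 mV.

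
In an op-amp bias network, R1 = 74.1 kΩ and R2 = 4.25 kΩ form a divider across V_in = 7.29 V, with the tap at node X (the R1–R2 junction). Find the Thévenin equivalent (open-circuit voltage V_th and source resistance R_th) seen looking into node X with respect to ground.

V_th is the unloaded tap voltage: V_in · R2/(R1+R2) = 7.29 × 0.05424 = 0.3954 V.
Looking into X with the source shorted: R_th = R1·R2/(R1+R2) = 74.10 × 4.25/78.35 = 4.019 kΩ.

V_th ≈ 0.395 V, R_th ≈ 4.02 kΩ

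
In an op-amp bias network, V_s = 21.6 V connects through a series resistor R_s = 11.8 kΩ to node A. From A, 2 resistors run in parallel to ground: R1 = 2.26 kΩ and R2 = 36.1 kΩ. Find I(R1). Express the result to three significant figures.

Parallel bank: R_p = 1/(1/2.26 + 1/36.1) = 2.127 kΩ.
V_A by voltage divider: V_A = 21.6 × 2.127/(11.8 + 2.127) = 3.299 V.
Branch current I = V_A/R1 = 3.299/2.26 = 1.460 mA.

I ≈ 1.46 mA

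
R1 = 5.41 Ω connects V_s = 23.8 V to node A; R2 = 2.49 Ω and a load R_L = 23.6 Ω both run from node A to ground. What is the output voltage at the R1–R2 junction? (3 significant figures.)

The load sits in parallel with R2, giving an effective lower resistance R2' = R2·R_L/(R2+R_L) = 2.252 Ω.
Then V_out = V_s · R2'/(R1 + R2') = 23.8 × 2.252/7.662 = 6.996 V.
(Unloaded it would be 7.50 V; the load pulls it down.)

V_out ≈ 7.00 V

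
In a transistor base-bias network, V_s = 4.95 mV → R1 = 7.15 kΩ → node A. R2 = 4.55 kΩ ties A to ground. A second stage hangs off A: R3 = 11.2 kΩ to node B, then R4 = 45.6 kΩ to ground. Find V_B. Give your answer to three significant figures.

The second stage (R3 + R4 = 56.80 kΩ) loads node A in parallel with R2.
R2 ‖ (R3+R4) = 4.213 kΩ.
V_A = 4.95 × 4.213/(7.15 + 4.213) = 1.835 mV.
Stage 2 is unloaded, so V_B = V_A · R4/(R3+R4) = 1.835 × 45.6/56.80 = 1.473 mV.

V_B ≈ 1.47 mV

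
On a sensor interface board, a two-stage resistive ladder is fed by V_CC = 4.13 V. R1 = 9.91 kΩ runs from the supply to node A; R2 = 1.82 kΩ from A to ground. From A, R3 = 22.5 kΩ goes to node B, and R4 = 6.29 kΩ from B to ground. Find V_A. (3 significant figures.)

Looking into the second stage from A: R3 + R4 = 28.79 kΩ appears in parallel with R2.
R2 ‖ (R3+R4) = 1.712 kΩ.
V_A = 4.13 × 1.712/(9.91 + 1.712) = 0.6083 V.

V_A ≈ 0.608 V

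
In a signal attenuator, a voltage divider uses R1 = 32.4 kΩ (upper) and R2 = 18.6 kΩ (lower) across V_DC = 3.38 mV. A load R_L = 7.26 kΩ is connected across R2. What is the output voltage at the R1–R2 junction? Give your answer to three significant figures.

V_out ≈ 0.469 mV

R2 ‖ R_L = (18.6 × 7.26)/(18.6 + 7.26) = 5.222 kΩ.
Then V_out = V_DC · R2'/(R1 + R2') = 3.38 × 5.222/37.62 = 0.4691 mV.
(Unloaded it would be 1.23 mV; the load pulls it down.)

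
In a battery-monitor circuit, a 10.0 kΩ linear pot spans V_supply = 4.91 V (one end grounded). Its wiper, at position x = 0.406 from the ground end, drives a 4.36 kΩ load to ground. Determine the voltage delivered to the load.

Lower segment x·R_p = 4.060 kΩ; upper segment (1−x)·R_p = 5.940 kΩ.
(x·R_p) ‖ R_L = 2.102 kΩ.
Loaded-divider output: V_out = 4.91 × 0.2614 = 1.284 V.
(Unloaded: V_out = x·V_supply = 1.99 V.)

V_out ≈ 1.28 V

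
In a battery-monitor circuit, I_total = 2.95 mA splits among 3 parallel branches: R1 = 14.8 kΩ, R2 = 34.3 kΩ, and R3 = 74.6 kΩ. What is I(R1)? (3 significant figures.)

I ≈ 1.81 mA

Total conductance ΣG = 1/14.8 + 1/34.3 + 1/74.6 = 0.1101 (units of 1/kΩ).
Current divider: I(R1) = I_total · G_k/ΣG = 2.95 × (0.06757/0.1101) = 2.95 × 0.6135 = 1.810 mA.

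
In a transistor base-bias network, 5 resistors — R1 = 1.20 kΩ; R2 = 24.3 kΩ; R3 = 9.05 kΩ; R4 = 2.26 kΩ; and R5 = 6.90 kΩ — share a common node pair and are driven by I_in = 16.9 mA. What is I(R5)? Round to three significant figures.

Conductances: ΣG = 1/1.20 + 1/24.3 + 1/9.05 + 1/2.26 + 1/6.90 = 1.572 (1/kΩ).
R5 takes the fraction G_k/ΣG = 0.1449/1.572 = 0.09217, so I = 16.9 × 0.09217 = 1.558 mA.

I ≈ 1.56 mA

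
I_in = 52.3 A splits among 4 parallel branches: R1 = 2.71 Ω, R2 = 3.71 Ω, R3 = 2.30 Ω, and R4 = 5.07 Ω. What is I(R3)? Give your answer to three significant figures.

Total conductance ΣG = 1/2.71 + 1/3.71 + 1/2.30 + 1/5.07 = 1.271 (units of 1/Ω).
Current divider: I(R3) = I_in · G_k/ΣG = 52.3 × (0.4348/1.271) = 52.3 × 0.3422 = 17.90 A.

I ≈ 17.9 A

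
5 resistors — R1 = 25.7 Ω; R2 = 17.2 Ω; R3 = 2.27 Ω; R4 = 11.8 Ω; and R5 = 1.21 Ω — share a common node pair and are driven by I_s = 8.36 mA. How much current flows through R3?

ΣG = 1/25.7 + 1/17.2 + 1/2.27 + 1/11.8 + 1/1.21 = 1.449.
R3 takes the fraction G_k/ΣG = 0.4405/1.449 = 0.3041, so I = 8.36 × 0.3041 = 2.542 mA.

I ≈ 2.54 mA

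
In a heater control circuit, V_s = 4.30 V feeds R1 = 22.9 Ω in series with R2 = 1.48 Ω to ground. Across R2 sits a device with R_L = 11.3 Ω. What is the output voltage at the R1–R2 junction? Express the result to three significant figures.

R2 ‖ R_L = (1.48 × 11.3)/(1.48 + 11.3) = 1.309 Ω.
Now apply the divider: V_out = 4.30 × 0.05406 = 0.2324 V.

V_out ≈ 0.232 V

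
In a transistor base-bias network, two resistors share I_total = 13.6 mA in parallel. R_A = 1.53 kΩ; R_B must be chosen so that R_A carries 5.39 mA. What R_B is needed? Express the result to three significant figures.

Two-branch current divider: I_A = I_total · R_B/(R_A + R_B).
With f = 0.3963, R_B = R_A · f/(1−f) = 1.53 × 0.6565 = 1.004 kΩ.

R_B ≈ 1.00 kΩ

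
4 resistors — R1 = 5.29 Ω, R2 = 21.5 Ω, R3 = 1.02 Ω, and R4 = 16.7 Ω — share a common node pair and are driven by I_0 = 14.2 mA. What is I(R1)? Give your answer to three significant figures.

Total conductance ΣG = 1/5.29 + 1/21.5 + 1/1.02 + 1/16.7 = 1.276 (units of 1/Ω).
Current divider: I(R1) = I_0 · G_k/ΣG = 14.2 × (0.1890/1.276) = 14.2 × 0.1482 = 2.104 mA.

I ≈ 2.10 mA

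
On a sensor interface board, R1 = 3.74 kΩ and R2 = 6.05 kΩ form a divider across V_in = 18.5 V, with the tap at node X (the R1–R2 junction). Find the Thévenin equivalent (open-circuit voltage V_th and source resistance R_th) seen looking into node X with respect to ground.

With X open, the divider is unloaded: V_th = 18.5 × 6.05/9.790 = 11.43 V.
Zeroing V_in shorts the top of R1 to ground, so R_th = R1 ‖ R2 = 2.311 kΩ.

V_th ≈ 11.4 V, R_th ≈ 2.31 kΩ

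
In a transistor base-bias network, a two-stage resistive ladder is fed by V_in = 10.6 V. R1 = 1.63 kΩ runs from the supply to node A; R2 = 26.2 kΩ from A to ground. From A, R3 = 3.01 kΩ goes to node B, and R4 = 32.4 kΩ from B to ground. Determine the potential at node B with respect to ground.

Looking into the second stage from A: R3 + R4 = 35.41 kΩ appears in parallel with R2.
R2 ‖ (R3+R4) = 15.06 kΩ.
V_A = 10.6 × 15.06/(1.63 + 15.06) = 9.565 V.
Stage 2 is unloaded, so V_B = V_A · R4/(R3+R4) = 9.565 × 32.4/35.41 = 8.752 V.

V_B ≈ 8.75 V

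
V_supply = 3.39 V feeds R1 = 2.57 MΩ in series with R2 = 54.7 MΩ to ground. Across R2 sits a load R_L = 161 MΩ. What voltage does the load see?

R2 ‖ R_L = (54.7 × 161)/(54.7 + 161) = 40.83 MΩ.
Then V_out = V_supply · R2'/(R1 + R2') = 3.39 × 40.83/43.40 = 3.189 V.

V_out ≈ 3.19 V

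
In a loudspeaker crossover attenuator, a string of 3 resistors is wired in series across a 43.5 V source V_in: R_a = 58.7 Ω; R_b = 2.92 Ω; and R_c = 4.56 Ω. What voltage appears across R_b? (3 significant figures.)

V ≈ 1.92 V

Total series resistance ΣR = 58.7 + 2.92 + 4.56 = 66.18 Ω.
By the voltage-divider rule, V = 43.5 × 2.920/66.18 = 1.919 V.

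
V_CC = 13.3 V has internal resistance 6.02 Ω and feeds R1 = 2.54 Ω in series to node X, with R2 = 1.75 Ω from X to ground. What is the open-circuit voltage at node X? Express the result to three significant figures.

R1' = 6.02 + 2.54 = 8.560 Ω (source resistance + R1).
With X open, the divider is unloaded: V_th = 13.3 × 1.75/10.31 = 2.258 V.

V_th ≈ 2.26 V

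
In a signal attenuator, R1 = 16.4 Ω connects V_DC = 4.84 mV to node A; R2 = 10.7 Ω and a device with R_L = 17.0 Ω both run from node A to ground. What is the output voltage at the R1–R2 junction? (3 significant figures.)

V_out ≈ 1.38 mV

First combine the lower leg with the load: R2 ‖ R_L = 6.567 Ω.
Then V_out = V_DC · R2'/(R1 + R2') = 4.84 × 6.567/22.97 = 1.384 mV.
(Unloaded it would be 1.91 mV; the load pulls it down.)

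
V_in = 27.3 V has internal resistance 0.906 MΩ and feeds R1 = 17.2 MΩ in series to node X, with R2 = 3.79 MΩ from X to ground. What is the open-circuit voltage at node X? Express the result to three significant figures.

V_th ≈ 4.73 V

R1' = 0.906 + 17.2 = 18.11 MΩ (source resistance + R1).
With X open, the divider is unloaded: V_th = 27.3 × 3.79/21.90 = 4.725 V.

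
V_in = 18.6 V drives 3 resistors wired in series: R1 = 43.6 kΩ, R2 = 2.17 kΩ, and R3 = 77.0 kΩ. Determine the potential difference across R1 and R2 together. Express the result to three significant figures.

V ≈ 6.93 V

Total series resistance ΣR = 43.6 + 2.17 + 77.0 = 122.8 kΩ.
R_{R1..R2} = 43.6 + 2.17 = 45.77 kΩ.
V = V_in · R/ΣR = 18.6 × 0.3728 = 6.934 V.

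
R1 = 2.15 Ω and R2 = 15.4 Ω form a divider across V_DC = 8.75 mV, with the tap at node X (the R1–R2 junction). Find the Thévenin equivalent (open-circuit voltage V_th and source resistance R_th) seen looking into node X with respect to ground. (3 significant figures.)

With X open, the divider is unloaded: V_th = 8.75 × 15.4/17.55 = 7.678 mV.
Zeroing V_DC shorts the top of R1 to ground, so R_th = R1 ‖ R2 = 1.887 Ω.

V_th ≈ 7.68 mV, R_th ≈ 1.89 Ω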